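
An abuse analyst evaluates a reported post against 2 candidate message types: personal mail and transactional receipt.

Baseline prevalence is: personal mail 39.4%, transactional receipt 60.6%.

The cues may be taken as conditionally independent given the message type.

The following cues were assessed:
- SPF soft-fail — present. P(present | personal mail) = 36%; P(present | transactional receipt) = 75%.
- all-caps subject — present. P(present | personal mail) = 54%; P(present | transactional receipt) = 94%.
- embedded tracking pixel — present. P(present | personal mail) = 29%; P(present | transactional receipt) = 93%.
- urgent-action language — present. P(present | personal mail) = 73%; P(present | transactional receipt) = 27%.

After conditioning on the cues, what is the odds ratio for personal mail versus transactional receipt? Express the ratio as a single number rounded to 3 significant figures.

Unnormalized posterior weight (prior times the cue likelihoods) for each of the two hypotheses:
  personal mail: 0.394 × 0.36 × 0.54 × 0.29 × 0.73 = 0.016215
  transactional receipt: 0.606 × 0.75 × 0.94 × 0.93 × 0.27 = 0.10728
Odds(personal mail : transactional receipt) = 0.016215 / 0.10728 ≈ 0.151.

0.151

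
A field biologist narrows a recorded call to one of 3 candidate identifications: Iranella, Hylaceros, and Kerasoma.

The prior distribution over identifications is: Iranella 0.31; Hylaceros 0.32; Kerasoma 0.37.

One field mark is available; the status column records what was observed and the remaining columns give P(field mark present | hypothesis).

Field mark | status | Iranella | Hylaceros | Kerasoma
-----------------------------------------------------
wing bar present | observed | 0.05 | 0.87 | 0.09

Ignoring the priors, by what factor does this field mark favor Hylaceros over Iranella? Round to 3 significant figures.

The Bayes factor is the ratio of the two likelihoods.
  Hylaceros: 0.87
  Iranella: 0.05
Bayes factor = 0.87 / 0.05 ≈ 17.4

17.4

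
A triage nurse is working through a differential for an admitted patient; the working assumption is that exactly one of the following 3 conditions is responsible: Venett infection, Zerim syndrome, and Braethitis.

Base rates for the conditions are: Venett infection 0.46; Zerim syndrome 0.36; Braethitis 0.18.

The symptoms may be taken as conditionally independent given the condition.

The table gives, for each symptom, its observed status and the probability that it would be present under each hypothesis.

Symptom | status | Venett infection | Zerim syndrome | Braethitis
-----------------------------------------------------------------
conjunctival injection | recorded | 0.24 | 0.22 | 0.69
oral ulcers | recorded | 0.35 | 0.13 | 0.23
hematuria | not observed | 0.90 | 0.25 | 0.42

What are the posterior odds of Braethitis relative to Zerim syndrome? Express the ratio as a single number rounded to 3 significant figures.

Unnormalized posterior weight (prior times the symptom likelihoods) for each of the two hypotheses (using 1 − P(present | H) for each absent symptom):
  Braethitis: 0.18 × 0.69 × 0.23 × (1 − 0.42) = 0.016568
  Zerim syndrome: 0.36 × 0.22 × 0.13 × (1 − 0.25) = 0.007722
Odds(Braethitis : Zerim syndrome) = 0.016568 / 0.007722 ≈ 2.15.

2.15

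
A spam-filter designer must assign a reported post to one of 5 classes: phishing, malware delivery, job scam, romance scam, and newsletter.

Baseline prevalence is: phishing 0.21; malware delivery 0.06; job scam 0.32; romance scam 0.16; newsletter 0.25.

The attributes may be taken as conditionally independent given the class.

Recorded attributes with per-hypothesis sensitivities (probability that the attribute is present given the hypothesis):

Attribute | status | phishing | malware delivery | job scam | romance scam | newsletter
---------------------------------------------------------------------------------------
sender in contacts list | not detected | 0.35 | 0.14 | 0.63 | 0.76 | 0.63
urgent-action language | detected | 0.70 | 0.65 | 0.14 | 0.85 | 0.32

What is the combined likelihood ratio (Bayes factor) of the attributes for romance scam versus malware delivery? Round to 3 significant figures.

The Bayes factor is the ratio of the joint likelihoods of the attribute pattern under the two hypotheses (using 1 − P(present | H) for each absent attribute).
  romance scam: (1 − 0.76) × 0.85 = 0.204
  malware delivery: (1 − 0.14) × 0.65 = 0.559
Bayes factor = 0.204 / 0.559 ≈ 0.365

0.365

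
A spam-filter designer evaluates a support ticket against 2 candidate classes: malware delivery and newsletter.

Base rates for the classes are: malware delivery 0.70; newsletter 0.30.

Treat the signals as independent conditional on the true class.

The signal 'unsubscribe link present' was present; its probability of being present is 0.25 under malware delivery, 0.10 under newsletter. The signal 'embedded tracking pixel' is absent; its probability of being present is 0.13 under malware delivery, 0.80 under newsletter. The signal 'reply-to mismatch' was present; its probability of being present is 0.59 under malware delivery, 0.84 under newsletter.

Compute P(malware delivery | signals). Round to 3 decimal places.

0.947

For each hypothesis, the unnormalized posterior weight is prior × product of the signal likelihoods (using 1 − P(present | H) for each absent signal):
  malware delivery: 0.70 × 0.25 × (1 − 0.13) × 0.59 = 0.089827
  newsletter: 0.30 × 0.10 × (1 − 0.80) × 0.84 = 0.00504
Marginal likelihood of the evidence = 0.094867.
P(malware delivery | evidence) = 0.089827 / 0.094867 ≈ 0.947.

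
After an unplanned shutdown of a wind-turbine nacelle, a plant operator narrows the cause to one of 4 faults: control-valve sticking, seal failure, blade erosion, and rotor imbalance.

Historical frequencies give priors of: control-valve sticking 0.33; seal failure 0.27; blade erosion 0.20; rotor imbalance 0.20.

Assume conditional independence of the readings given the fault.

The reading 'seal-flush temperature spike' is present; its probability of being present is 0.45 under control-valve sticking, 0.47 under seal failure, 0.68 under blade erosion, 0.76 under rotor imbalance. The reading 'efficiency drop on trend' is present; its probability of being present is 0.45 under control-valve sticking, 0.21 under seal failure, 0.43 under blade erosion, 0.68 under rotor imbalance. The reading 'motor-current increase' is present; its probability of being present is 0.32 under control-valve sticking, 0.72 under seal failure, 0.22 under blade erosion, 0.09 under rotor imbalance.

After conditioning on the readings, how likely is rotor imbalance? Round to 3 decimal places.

Multiply each prior by the joint likelihood of the reading pattern:
  control-valve sticking: 0.33 × 0.45 × 0.45 × 0.32 = 0.021384
  seal failure: 0.27 × 0.47 × 0.21 × 0.72 = 0.019187
  blade erosion: 0.20 × 0.68 × 0.43 × 0.22 = 0.012866
  rotor imbalance: 0.20 × 0.76 × 0.68 × 0.09 = 0.0093024
Marginal likelihood of the evidence = 0.062739.
P(rotor imbalance | evidence) = 0.0093024 / 0.062739 ≈ 0.148.

0.148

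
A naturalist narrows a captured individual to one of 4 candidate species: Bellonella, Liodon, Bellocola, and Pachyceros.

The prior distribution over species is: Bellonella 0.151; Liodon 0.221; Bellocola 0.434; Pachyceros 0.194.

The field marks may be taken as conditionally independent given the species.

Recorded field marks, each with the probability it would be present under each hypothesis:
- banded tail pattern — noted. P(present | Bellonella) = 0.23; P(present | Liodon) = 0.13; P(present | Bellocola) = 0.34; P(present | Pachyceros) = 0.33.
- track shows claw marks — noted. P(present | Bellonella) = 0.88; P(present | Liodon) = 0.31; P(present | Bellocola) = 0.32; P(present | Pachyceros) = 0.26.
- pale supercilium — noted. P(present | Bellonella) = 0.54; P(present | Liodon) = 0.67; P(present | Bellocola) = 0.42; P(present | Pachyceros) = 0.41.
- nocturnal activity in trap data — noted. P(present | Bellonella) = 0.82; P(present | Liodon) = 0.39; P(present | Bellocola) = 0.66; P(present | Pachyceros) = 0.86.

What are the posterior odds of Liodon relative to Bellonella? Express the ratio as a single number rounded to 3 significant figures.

The normalizing constant cancels in an odds ratio, so compute prior × likelihood for the two hypotheses only:
  Liodon: 0.221 × 0.13 × 0.31 × 0.67 × 0.39 = 0.0023272
  Bellonella: 0.151 × 0.23 × 0.88 × 0.54 × 0.82 = 0.013533
Odds(Liodon : Bellonella) = 0.0023272 / 0.013533 ≈ 0.172.

0.172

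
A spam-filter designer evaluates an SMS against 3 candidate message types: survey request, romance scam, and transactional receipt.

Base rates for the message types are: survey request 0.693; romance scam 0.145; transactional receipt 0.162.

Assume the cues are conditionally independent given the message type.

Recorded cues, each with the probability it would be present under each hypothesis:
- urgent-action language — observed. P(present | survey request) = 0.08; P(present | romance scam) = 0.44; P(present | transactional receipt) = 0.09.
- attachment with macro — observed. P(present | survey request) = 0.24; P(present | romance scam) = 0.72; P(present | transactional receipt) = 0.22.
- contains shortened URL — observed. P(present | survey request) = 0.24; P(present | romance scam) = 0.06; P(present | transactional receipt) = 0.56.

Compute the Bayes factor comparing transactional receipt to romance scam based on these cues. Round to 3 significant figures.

0.583

The Bayes factor is the ratio of the joint likelihoods of the cue pattern under the two hypotheses.
  transactional receipt: 0.09 × 0.22 × 0.56 = 0.011088
  romance scam: 0.44 × 0.72 × 0.06 = 0.019008
Bayes factor = 0.011088 / 0.019008 ≈ 0.583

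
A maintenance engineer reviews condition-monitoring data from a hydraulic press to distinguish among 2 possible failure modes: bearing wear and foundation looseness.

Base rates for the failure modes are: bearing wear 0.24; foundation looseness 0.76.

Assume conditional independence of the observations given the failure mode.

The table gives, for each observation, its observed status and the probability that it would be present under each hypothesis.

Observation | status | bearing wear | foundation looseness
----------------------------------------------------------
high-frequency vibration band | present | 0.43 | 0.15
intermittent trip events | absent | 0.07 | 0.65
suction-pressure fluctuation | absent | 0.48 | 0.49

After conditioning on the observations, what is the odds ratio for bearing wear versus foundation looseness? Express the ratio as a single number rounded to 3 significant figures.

2.45

The normalizing constant cancels in an odds ratio, so compute prior × likelihood for the two hypotheses only (using 1 − P(present | H) for each absent observation):
  bearing wear: 0.24 × 0.43 × (1 − 0.07) × (1 − 0.48) = 0.049908
  foundation looseness: 0.76 × 0.15 × (1 − 0.65) × (1 − 0.49) = 0.020349
Posterior odds = 0.049908 / 0.020349 ≈ 2.45.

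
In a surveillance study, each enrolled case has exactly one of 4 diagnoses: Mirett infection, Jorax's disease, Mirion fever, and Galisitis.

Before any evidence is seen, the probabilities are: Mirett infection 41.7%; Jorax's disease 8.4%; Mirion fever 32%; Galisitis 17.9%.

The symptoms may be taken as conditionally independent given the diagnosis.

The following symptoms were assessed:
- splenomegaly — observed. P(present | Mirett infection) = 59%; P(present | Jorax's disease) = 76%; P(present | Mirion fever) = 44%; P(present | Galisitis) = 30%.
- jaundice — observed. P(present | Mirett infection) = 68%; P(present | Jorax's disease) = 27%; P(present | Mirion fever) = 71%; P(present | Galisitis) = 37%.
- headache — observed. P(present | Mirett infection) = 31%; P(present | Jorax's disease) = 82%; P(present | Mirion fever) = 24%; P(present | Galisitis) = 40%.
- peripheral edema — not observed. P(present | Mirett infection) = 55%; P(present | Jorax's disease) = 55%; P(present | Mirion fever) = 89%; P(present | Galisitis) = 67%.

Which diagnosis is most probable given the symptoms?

For each hypothesis, the unnormalized posterior weight is prior × product of the symptom likelihoods (using 1 − P(present | H) for each absent symptom):
  Mirett infection: 0.417 × 0.59 × 0.68 × 0.31 × (1 − 0.55) = 0.023338
  Jorax's disease: 0.084 × 0.76 × 0.27 × 0.82 × (1 − 0.55) = 0.0063604
  Mirion fever: 0.320 × 0.44 × 0.71 × 0.24 × (1 − 0.89) = 0.0026392
  Galisitis: 0.179 × 0.30 × 0.37 × 0.40 × (1 − 0.67) = 0.0026227
Marginal likelihood of the evidence = 0.034961.
P(Mirett infection | evidence) ≈ 0.023338 / 0.034961 ≈ 0.668
P(Jorax's disease | evidence) ≈ 0.0063604 / 0.034961 ≈ 0.182
P(Mirion fever | evidence) ≈ 0.0026392 / 0.034961 ≈ 0.075
P(Galisitis | evidence) ≈ 0.0026227 / 0.034961 ≈ 0.075
The largest is 0.668, so Mirett infection is most probable.

Mirett infection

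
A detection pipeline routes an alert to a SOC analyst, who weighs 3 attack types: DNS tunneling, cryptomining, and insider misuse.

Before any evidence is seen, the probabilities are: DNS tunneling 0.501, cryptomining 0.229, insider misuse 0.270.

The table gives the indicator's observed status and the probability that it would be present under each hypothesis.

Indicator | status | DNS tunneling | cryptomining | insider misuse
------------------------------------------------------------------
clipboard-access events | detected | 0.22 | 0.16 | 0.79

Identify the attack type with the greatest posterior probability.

insider misuse

For each hypothesis, the unnormalized posterior weight is prior × likelihood:
  DNS tunneling: 0.501 × 0.22 = 0.11022
  cryptomining: 0.229 × 0.16 = 0.03664
  insider misuse: 0.270 × 0.79 = 0.2133
Normalizing constant Z = 0.11022 + 0.03664 + 0.2133 = 0.36016.
P(DNS tunneling | evidence) ≈ 0.11022 / 0.36016 ≈ 0.306
P(cryptomining | evidence) ≈ 0.03664 / 0.36016 ≈ 0.102
P(insider misuse | evidence) ≈ 0.2133 / 0.36016 ≈ 0.592
The largest is 0.592, so insider misuse is most probable.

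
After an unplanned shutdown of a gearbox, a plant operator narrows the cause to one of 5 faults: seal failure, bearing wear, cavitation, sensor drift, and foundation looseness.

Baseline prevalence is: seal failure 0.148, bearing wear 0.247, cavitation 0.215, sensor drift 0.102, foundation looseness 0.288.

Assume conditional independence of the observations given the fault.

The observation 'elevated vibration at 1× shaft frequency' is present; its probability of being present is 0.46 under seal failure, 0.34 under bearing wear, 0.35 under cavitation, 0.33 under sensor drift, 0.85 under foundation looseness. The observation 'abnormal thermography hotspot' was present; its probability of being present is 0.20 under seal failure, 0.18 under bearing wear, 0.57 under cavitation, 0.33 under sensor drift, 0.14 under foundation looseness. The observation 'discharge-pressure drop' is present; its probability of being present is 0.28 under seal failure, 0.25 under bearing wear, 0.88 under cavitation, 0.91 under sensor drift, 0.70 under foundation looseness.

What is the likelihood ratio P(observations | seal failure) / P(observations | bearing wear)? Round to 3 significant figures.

Take the product of per-observation likelihoods under each hypothesis, then divide.
  seal failure: 0.46 × 0.20 × 0.28 = 0.02576
  bearing wear: 0.34 × 0.18 × 0.25 = 0.0153
Bayes factor = 0.02576 / 0.0153 ≈ 1.68

1.68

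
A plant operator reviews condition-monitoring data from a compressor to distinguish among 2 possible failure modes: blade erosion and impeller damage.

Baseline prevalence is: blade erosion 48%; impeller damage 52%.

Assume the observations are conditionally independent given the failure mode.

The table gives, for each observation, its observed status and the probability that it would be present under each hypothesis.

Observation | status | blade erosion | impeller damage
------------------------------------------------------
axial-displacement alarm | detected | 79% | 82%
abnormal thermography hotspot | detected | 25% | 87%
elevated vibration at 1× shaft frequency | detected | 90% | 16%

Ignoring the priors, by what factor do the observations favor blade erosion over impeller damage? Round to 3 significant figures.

1.56

The Bayes factor is the ratio of the joint likelihoods of the evidence pattern under the two hypotheses.
  blade erosion: 0.79 × 0.25 × 0.90 = 0.17775
  impeller damage: 0.82 × 0.87 × 0.16 = 0.11414
Bayes factor = 0.17775 / 0.11414 ≈ 1.56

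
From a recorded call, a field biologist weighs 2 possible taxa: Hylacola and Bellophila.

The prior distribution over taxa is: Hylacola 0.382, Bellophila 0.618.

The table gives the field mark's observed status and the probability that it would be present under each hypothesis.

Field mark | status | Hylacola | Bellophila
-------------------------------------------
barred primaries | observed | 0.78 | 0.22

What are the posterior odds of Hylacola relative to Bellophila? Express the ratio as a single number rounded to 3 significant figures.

2.19

Posterior odds equal prior odds times the likelihood ratio; only the two competing hypotheses matter.
  Hylacola: 0.382 × 0.78 = 0.29796
  Bellophila: 0.618 × 0.22 = 0.13596
Odds(Hylacola : Bellophila) = 0.29796 / 0.13596 ≈ 2.19.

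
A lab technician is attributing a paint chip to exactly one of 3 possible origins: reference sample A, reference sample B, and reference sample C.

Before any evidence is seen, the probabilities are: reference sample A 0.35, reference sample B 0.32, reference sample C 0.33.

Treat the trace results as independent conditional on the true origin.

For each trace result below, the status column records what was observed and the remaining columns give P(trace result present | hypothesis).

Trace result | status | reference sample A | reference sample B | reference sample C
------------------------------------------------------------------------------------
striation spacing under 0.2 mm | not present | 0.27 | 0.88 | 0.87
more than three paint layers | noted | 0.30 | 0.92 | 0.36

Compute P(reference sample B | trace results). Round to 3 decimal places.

0.277

By Bayes' rule with conditional independence, the unnormalized weight for each hypothesis is prior × ∏ likelihoods (using 1 − P(present | H) for each absent trace result):
  reference sample A: 0.35 × (1 − 0.27) × 0.30 = 0.07665
  reference sample B: 0.32 × (1 − 0.88) × 0.92 = 0.035328
  reference sample C: 0.33 × (1 − 0.87) × 0.36 = 0.015444
The unnormalized weights sum to 0.12742.
P(reference sample B | evidence) = 0.035328 / 0.12742 ≈ 0.277.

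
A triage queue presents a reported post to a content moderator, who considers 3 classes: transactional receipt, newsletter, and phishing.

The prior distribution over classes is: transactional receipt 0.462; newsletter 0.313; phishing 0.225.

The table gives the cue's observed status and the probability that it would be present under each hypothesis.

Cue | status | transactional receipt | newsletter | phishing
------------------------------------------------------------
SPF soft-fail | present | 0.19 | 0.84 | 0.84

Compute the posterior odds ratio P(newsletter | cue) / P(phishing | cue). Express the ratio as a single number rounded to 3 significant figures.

Unnormalized posterior weight (prior times the cue likelihood) for each of the two hypotheses:
  newsletter: 0.313 × 0.84 = 0.26292
  phishing: 0.225 × 0.84 = 0.189
Odds(newsletter : phishing) = 0.26292 / 0.189 ≈ 1.39.

1.39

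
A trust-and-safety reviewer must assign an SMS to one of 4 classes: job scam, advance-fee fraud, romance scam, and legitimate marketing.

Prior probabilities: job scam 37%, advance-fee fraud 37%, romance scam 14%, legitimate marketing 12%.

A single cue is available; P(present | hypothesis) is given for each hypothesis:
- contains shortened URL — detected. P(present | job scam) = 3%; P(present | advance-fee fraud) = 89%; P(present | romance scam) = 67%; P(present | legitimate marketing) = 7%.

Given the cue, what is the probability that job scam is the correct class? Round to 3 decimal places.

By Bayes' rule, the unnormalized weight for each hypothesis is prior × likelihood:
  job scam: 0.37 × 0.03 = 0.0111
  advance-fee fraud: 0.37 × 0.89 = 0.3293
  romance scam: 0.14 × 0.67 = 0.0938
  legitimate marketing: 0.12 × 0.07 = 0.0084
Normalizing constant Z = 0.0111 + 0.3293 + 0.0938 + 0.0084 = 0.4426.
P(job scam | evidence) = 0.0111 / 0.4426 ≈ 0.025.

0.025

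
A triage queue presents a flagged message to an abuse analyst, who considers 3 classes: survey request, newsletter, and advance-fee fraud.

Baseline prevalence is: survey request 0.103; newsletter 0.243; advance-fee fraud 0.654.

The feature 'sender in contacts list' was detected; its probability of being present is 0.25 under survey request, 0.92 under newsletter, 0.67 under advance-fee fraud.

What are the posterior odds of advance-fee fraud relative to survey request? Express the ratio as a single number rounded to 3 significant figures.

The normalizing constant cancels in an odds ratio, so compute prior × likelihood for the two hypotheses only:
  advance-fee fraud: 0.654 × 0.67 = 0.43818
  survey request: 0.103 × 0.25 = 0.02575
Posterior odds = 0.43818 / 0.02575 ≈ 17.0.

17.0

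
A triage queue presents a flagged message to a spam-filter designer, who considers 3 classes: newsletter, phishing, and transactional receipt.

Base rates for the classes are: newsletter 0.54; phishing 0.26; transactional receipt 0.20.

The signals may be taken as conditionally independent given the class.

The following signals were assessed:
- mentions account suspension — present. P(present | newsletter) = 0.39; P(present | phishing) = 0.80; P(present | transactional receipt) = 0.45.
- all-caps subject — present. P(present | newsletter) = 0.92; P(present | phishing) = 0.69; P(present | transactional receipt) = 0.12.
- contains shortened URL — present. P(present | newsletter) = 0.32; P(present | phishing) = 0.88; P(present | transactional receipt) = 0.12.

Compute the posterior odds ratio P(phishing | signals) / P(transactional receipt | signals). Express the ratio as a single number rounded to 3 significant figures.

97.5

The normalizing constant cancels in an odds ratio, so compute prior × likelihood for the two hypotheses only:
  phishing: 0.26 × 0.80 × 0.69 × 0.88 = 0.1263
  transactional receipt: 0.20 × 0.45 × 0.12 × 0.12 = 0.001296
Odds(phishing : transactional receipt) = 0.1263 / 0.001296 ≈ 97.5.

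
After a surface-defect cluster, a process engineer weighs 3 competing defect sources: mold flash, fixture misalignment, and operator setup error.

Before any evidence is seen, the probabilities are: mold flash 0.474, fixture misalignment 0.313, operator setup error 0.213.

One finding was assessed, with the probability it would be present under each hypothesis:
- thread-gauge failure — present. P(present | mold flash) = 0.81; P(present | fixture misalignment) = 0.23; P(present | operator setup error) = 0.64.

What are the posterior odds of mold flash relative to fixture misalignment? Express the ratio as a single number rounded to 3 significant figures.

5.33

The normalizing constant cancels in an odds ratio, so compute prior × likelihood for the two hypotheses only:
  mold flash: 0.474 × 0.81 = 0.38394
  fixture misalignment: 0.313 × 0.23 = 0.07199
Odds(mold flash : fixture misalignment) = 0.38394 / 0.07199 ≈ 5.33.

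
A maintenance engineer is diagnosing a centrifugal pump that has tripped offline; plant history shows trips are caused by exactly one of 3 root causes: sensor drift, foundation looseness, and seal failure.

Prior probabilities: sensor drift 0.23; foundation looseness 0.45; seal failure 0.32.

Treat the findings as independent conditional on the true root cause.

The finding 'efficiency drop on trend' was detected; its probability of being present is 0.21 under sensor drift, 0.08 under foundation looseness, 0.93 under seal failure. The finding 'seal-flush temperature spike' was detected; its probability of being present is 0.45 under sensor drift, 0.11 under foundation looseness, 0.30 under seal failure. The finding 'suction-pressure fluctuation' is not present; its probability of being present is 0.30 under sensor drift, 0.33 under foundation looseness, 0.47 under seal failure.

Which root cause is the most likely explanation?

By Bayes' rule with conditional independence, the unnormalized weight for each hypothesis is prior × ∏ likelihoods (using 1 − P(present | H) for each absent finding):
  sensor drift: 0.23 × 0.21 × 0.45 × (1 − 0.30) = 0.015214
  foundation looseness: 0.45 × 0.08 × 0.11 × (1 − 0.33) = 0.0026532
  seal failure: 0.32 × 0.93 × 0.30 × (1 − 0.47) = 0.047318
Normalizing constant Z = 0.015214 + 0.0026532 + 0.047318 = 0.065186.
P(sensor drift | evidence) ≈ 0.015214 / 0.065186 ≈ 0.233
P(foundation looseness | evidence) ≈ 0.0026532 / 0.065186 ≈ 0.041
P(seal failure | evidence) ≈ 0.047318 / 0.065186 ≈ 0.726
The largest is 0.726, so seal failure is most probable.

seal failure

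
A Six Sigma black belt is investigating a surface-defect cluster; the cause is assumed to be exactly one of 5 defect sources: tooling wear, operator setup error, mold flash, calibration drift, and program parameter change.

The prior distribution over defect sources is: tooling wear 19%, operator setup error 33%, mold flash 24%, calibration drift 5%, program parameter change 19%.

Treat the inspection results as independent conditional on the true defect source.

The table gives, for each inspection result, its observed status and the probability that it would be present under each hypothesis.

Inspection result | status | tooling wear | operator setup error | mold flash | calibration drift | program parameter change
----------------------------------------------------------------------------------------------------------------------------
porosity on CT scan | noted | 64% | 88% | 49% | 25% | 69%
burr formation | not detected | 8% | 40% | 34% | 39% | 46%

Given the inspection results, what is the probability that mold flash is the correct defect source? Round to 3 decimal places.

By Bayes' rule with conditional independence, the unnormalized weight for each hypothesis is prior × ∏ likelihoods (using 1 − P(present | H) for each absent inspection result):
  tooling wear: 0.19 × 0.64 × (1 − 0.08) = 0.11187
  operator setup error: 0.33 × 0.88 × (1 − 0.40) = 0.17424
  mold flash: 0.24 × 0.49 × (1 − 0.34) = 0.077616
  calibration drift: 0.05 × 0.25 × (1 − 0.39) = 0.007625
  program parameter change: 0.19 × 0.69 × (1 − 0.46) = 0.070794
Marginal likelihood of the evidence = 0.44215.
P(mold flash | evidence) = 0.077616 / 0.44215 ≈ 0.176.

0.176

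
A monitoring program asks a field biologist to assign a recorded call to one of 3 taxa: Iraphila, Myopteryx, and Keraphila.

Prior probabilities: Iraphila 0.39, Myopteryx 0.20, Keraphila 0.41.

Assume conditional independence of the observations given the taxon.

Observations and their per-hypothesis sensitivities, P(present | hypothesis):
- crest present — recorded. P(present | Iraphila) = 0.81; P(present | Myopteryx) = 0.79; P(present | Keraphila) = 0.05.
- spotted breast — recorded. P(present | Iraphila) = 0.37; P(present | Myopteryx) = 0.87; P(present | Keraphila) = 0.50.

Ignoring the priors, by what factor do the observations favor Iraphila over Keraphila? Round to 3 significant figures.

12.0

The Bayes factor is the ratio of the joint likelihoods of the evidence pattern under the two hypotheses.
  Iraphila: 0.81 × 0.37 = 0.2997
  Keraphila: 0.05 × 0.50 = 0.025
Bayes factor = 0.2997 / 0.025 ≈ 12.0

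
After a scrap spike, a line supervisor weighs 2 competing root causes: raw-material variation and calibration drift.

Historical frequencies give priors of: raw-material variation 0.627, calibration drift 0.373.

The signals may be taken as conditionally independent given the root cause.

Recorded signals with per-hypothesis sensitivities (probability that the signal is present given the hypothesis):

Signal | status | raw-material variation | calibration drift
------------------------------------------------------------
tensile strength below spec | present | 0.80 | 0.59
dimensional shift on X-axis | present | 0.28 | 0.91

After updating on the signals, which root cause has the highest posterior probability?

calibration drift

Multiply each prior by the joint likelihood of the signal pattern:
  raw-material variation: 0.627 × 0.80 × 0.28 = 0.14045
  calibration drift: 0.373 × 0.59 × 0.91 = 0.20026
The unnormalized weights sum to 0.34071.
P(raw-material variation | evidence) ≈ 0.14045 / 0.34071 ≈ 0.412
P(calibration drift | evidence) ≈ 0.20026 / 0.34071 ≈ 0.588
The largest is 0.588, so calibration drift is most probable.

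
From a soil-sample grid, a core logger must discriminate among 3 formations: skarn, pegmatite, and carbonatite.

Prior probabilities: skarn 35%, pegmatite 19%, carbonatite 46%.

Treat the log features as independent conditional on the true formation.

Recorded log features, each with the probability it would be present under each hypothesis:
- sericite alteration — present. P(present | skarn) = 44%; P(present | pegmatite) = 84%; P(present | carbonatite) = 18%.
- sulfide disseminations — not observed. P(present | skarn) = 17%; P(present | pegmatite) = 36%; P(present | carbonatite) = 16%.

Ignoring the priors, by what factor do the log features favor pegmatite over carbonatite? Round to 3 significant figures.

3.56

Take the product of per-log feature likelihoods under each hypothesis (using 1 − P(present | H) for each absent log feature), then divide.
  pegmatite: 0.84 × (1 − 0.36) = 0.5376
  carbonatite: 0.18 × (1 − 0.16) = 0.1512
Bayes factor = 0.5376 / 0.1512 ≈ 3.56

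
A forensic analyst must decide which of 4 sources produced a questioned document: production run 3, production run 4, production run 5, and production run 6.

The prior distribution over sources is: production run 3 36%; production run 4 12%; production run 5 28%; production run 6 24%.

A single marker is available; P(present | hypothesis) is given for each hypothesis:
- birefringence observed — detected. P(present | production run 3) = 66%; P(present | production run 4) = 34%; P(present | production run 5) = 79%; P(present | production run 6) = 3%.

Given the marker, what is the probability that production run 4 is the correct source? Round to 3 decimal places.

0.081

By Bayes' rule, the unnormalized weight for each hypothesis is prior × likelihood:
  production run 3: 0.36 × 0.66 = 0.2376
  production run 4: 0.12 × 0.34 = 0.0408
  production run 5: 0.28 × 0.79 = 0.2212
  production run 6: 0.24 × 0.03 = 0.0072
The unnormalized weights sum to 0.5068.
P(production run 4 | evidence) = 0.0408 / 0.5068 ≈ 0.081.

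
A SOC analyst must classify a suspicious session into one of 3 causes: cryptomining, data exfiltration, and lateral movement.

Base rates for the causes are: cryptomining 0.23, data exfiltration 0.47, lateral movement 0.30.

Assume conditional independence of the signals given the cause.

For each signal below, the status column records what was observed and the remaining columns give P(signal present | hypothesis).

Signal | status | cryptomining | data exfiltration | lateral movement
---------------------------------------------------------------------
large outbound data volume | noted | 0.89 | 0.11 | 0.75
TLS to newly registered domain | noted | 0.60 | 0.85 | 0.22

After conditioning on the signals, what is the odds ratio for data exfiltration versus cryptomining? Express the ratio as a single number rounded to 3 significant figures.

Unnormalized posterior weight (prior times the signal likelihoods) for each of the two hypotheses:
  data exfiltration: 0.47 × 0.11 × 0.85 = 0.043945
  cryptomining: 0.23 × 0.89 × 0.60 = 0.12282
Odds(data exfiltration : cryptomining) = 0.043945 / 0.12282 ≈ 0.358.

0.358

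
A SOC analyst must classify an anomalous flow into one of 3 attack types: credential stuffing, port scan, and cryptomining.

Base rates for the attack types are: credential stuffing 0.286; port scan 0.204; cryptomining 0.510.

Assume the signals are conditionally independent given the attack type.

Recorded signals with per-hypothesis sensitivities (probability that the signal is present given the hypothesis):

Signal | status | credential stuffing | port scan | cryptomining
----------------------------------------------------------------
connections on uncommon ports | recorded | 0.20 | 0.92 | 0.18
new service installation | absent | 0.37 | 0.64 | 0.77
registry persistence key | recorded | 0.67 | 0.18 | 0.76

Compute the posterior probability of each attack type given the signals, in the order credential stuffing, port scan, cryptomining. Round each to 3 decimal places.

Multiply each prior by the joint likelihood of the signal pattern (using 1 − P(present | H) for each absent signal):
  credential stuffing: 0.286 × 0.20 × (1 − 0.37) × 0.67 = 0.024144
  port scan: 0.204 × 0.92 × (1 − 0.64) × 0.18 = 0.012162
  cryptomining: 0.510 × 0.18 × (1 − 0.77) × 0.76 = 0.016047
The unnormalized weights sum to 0.052352.
P(credential stuffing | evidence) = 0.024144 / 0.052352 ≈ 0.461
P(port scan | evidence) = 0.012162 / 0.052352 ≈ 0.232
P(cryptomining | evidence) = 0.016047 / 0.052352 ≈ 0.307

0.461, 0.232, 0.307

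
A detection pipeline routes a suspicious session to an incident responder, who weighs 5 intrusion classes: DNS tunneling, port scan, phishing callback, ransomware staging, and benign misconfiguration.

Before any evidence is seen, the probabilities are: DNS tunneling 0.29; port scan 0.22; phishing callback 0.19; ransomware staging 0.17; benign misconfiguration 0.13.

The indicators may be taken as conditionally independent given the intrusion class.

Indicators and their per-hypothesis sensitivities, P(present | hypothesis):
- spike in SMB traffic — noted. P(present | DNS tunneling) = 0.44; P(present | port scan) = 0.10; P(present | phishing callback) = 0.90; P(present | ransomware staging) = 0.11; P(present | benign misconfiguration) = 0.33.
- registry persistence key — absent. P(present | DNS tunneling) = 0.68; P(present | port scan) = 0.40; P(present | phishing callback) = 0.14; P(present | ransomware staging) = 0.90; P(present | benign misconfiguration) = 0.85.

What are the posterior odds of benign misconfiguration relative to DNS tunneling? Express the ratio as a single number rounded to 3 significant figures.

The normalizing constant cancels in an odds ratio, so compute prior × likelihood for the two hypotheses only (using 1 − P(present | H) for each absent indicator):
  benign misconfiguration: 0.13 × 0.33 × (1 − 0.85) = 0.006435
  DNS tunneling: 0.29 × 0.44 × (1 − 0.68) = 0.040832
Odds(benign misconfiguration : DNS tunneling) = 0.006435 / 0.040832 ≈ 0.158.

0.158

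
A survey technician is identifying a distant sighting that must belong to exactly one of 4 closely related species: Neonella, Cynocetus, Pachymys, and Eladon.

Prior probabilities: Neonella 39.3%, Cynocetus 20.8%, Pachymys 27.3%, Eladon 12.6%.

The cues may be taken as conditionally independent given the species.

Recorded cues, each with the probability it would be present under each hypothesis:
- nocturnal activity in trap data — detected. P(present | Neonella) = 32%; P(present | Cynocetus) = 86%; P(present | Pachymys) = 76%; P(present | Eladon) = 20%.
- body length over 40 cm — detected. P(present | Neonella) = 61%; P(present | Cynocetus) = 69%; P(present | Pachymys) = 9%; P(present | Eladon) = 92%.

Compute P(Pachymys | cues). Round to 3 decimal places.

For each hypothesis, the unnormalized posterior weight is prior × product of the cue likelihoods:
  Neonella: 0.393 × 0.32 × 0.61 = 0.076714
  Cynocetus: 0.208 × 0.86 × 0.69 = 0.12343
  Pachymys: 0.273 × 0.76 × 0.09 = 0.018673
  Eladon: 0.126 × 0.20 × 0.92 = 0.023184
The unnormalized weights sum to 0.242.
P(Pachymys | evidence) = 0.018673 / 0.242 ≈ 0.077.

0.077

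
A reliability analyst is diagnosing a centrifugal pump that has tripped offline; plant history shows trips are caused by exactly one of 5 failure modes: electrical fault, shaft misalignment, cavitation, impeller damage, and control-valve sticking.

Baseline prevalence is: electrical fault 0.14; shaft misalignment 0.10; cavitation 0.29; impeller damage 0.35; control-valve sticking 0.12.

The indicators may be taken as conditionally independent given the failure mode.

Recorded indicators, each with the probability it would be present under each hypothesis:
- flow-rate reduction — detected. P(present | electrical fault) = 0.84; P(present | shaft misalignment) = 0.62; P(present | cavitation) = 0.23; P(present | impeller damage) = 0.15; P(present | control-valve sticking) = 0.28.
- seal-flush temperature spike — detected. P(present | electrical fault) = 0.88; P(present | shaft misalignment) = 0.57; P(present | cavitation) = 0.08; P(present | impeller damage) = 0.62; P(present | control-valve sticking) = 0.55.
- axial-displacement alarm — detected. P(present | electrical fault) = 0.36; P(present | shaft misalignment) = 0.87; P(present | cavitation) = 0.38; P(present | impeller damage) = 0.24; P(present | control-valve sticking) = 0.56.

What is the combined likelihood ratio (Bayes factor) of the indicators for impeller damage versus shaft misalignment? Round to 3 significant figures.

Take the product of per-indicator likelihoods under each hypothesis, then divide.
  impeller damage: 0.15 × 0.62 × 0.24 = 0.02232
  shaft misalignment: 0.62 × 0.57 × 0.87 = 0.30746
Bayes factor = 0.02232 / 0.30746 ≈ 0.0726

0.0726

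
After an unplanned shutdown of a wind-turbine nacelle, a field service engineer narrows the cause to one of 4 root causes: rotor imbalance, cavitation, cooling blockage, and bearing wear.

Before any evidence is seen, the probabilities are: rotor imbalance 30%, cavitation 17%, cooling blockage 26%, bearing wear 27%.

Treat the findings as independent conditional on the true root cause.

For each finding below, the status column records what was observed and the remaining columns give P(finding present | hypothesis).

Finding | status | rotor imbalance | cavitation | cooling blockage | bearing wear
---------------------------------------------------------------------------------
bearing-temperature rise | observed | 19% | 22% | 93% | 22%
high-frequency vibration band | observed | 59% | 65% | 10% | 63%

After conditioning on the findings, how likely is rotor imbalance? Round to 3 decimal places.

Multiply each prior by the joint likelihood of the evidence pattern:
  rotor imbalance: 0.30 × 0.19 × 0.59 = 0.03363
  cavitation: 0.17 × 0.22 × 0.65 = 0.02431
  cooling blockage: 0.26 × 0.93 × 0.10 = 0.02418
  bearing wear: 0.27 × 0.22 × 0.63 = 0.037422
Normalizing constant Z = 0.03363 + 0.02431 + 0.02418 + 0.037422 = 0.11954.
P(rotor imbalance | evidence) = 0.03363 / 0.11954 ≈ 0.281.

0.281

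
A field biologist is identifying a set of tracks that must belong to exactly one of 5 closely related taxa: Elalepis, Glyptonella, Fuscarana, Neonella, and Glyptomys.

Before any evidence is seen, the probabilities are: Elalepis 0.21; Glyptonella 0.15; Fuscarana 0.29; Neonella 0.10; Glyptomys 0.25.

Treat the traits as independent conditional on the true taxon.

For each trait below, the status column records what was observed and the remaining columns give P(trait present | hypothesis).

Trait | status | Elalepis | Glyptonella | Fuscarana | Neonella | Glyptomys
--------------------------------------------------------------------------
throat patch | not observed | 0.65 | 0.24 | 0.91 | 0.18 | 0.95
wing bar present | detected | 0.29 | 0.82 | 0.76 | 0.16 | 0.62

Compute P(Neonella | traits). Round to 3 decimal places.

For each hypothesis, the unnormalized posterior weight is prior × product of the trait likelihoods (using 1 − P(present | H) for each absent trait):
  Elalepis: 0.21 × (1 − 0.65) × 0.29 = 0.021315
  Glyptonella: 0.15 × (1 − 0.24) × 0.82 = 0.09348
  Fuscarana: 0.29 × (1 − 0.91) × 0.76 = 0.019836
  Neonella: 0.10 × (1 − 0.18) × 0.16 = 0.01312
  Glyptomys: 0.25 × (1 − 0.95) × 0.62 = 0.00775
Normalizing constant Z = 0.021315 + 0.09348 + 0.019836 + 0.01312 + 0.00775 = 0.1555.
P(Neonella | evidence) = 0.01312 / 0.1555 ≈ 0.084.

0.084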